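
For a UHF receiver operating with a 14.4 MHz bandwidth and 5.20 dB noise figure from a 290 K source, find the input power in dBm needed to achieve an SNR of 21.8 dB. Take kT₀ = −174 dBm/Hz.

−75.4 dBm

Sensitivity = −174 + 10 log₁₀(B) + NF + SNR_min
= −174 + 71.58 + 5.20 + 21.8
= −75.42 dBm → −75.4 dBm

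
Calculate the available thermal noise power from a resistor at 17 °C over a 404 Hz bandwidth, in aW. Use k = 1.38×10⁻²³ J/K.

1.62 aW

T = 17 °C + 273.15 = 290.15 K
P_n = kTB = 1.38×10⁻²³ × 290.15 × 4.04×10² = 1.62×10⁻¹⁸ W = 1.62 aW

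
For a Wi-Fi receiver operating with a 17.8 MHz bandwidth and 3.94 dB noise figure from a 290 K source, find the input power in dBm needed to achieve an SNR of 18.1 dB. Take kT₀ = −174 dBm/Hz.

Sensitivity = −174 + 10 log₁₀(B) + NF + SNR_min
= −174 + 72.5 + 3.94 + 18.1
= −79.46 dBm → −79.5 dBm

−79.5 dBm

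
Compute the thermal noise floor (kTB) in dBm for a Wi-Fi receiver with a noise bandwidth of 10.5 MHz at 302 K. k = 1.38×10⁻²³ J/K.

−103.6 dBm

P_n = kTB = 1.38×10⁻²³ × 302 × 1.05×10⁷ = 4.38×10⁻¹⁴ W
In dBm: 10 log₁₀(4.38×10⁻¹⁴ / 10⁻³) = −103.6 dBm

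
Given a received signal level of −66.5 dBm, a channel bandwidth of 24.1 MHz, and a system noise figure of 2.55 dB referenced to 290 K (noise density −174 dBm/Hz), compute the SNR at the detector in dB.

31.1 dB

Noise floor: N = −174 + 10 log₁₀(B) + NF
10 log₁₀(2.41×10⁷) = 73.82 dB
N = −174 + 73.82 + 2.55 = −97.63 dBm
SNR = P_sig − N = −66.5 − (−97.63) = 31.13 dB → 31.1 dB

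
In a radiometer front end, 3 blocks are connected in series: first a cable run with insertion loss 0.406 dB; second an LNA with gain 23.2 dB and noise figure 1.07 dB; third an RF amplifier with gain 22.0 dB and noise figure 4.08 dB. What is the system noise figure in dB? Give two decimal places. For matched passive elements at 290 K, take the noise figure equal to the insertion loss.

1.50 dB

Convert to linear (a loss of L dB is a gain of −L dB): F_i = 10^(NF_i/10), G_i = 10^(G_i,dB/10)
  Stage 1: F_1 = 10^(0.406/10) = 1.098, G_1 = 10^(−0.406/10) = 0.9108
  Stage 2: F_2 = 10^(1.07/10) = 1.279, G_2 = 10^(23.2/10) = 208.9
  Stage 3: F_3 = 10^(4.08/10) = 2.559, G_3 = 10^(22.0/10) = 158.5
Friis cascade:
  F = 1.098 + (1.279 − 1)/0.9108 + (2.559 − 1)/190.3 = 1.413
NF = 10 log₁₀(1.413) = 1.50 dB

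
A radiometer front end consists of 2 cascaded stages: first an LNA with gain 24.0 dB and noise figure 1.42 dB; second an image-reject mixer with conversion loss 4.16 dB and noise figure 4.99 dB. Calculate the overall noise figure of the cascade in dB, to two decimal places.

1.45 dB

Convert to linear (a loss of L dB is a gain of −L dB): F_i = 10^(NF_i/10), G_i = 10^(G_i,dB/10)
  Stage 1: F_1 = 10^(1.42/10) = 1.387, G_1 = 10^(24.0/10) = 251.2
  Stage 2: F_2 = 10^(4.99/10) = 3.155, G_2 = 10^(−4.16/10) = 0.3837
Friis cascade:
  F = 1.387 + (3.155 − 1)/251.2 = 1.395
NF = 10 log₁₀(1.395) = 1.45 dB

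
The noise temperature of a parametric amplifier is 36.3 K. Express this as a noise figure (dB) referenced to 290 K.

0.512 dB

F = 1 + T_e/T₀ = 1 + 36.3/290 = 1.12517
NF = 10 log₁₀(1.12517) = 0.512 dB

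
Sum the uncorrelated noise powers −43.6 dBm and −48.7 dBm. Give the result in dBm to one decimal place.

Convert to linear, add, convert back:
P₁ = 4.37×10⁻⁸ W, P₂ = 1.35×10⁻⁸ W
P_tot = 5.71×10⁻⁸ W → 10 log₁₀(P_tot / 10⁻³) = −42.4 dBm

−42.4 dBm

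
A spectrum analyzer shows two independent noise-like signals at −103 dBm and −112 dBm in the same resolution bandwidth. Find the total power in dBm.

Convert to linear, add, convert back:
P₁ = 5.01×10⁻¹⁴ W, P₂ = 6.31×10⁻¹⁵ W
P_tot = 5.64×10⁻¹⁴ W → 10 log₁₀(P_tot / 10⁻³) = −102.5 dBm

−102.5 dBm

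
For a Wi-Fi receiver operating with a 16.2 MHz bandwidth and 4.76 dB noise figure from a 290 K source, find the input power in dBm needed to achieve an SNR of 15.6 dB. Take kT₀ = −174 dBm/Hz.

Sensitivity = −174 + 10 log₁₀(B) + NF + SNR_min
= −174 + 72.1 + 4.76 + 15.6
= −81.54 dBm → −81.5 dBm

−81.5 dBm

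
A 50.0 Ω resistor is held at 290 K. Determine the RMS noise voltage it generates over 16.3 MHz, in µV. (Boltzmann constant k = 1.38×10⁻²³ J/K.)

V_n = √(4kTRB)
4kTRB = 4 × 1.38×10⁻²³ × 290 × 5.00×10¹ × 1.63×10⁷ = 1.30×10⁻¹¹ V²
V_n = √(1.30×10⁻¹¹) = 3.61×10⁻⁶ V = 3.61 µV

3.61 µV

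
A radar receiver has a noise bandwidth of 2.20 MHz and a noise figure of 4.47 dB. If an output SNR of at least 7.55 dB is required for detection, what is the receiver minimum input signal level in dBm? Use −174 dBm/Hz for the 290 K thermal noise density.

Sensitivity = −174 + 10 log₁₀(B) + NF + SNR_min
= −174 + 63.42 + 4.47 + 7.55
= −98.56 dBm → −98.6 dBm

−98.6 dBm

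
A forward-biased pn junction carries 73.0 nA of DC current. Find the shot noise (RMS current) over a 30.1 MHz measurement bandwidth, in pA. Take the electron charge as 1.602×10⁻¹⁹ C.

839 pA

I_n = √(2qI·B)
2qI·B = 2 × 1.602×10⁻¹⁹ × 7.30×10⁻⁸ × 3.01×10⁷ = 7.04×10⁻¹⁹ A²
I_n = √(7.04×10⁻¹⁹) = 8.39×10⁻¹⁰ A = 839 pA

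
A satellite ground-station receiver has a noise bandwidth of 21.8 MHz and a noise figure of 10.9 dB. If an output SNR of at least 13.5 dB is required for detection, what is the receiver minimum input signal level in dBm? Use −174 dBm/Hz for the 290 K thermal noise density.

−76.2 dBm

Sensitivity = −174 + 10 log₁₀(B) + NF + SNR_min
= −174 + 73.38 + 10.9 + 13.5
= −76.22 dBm → −76.2 dBm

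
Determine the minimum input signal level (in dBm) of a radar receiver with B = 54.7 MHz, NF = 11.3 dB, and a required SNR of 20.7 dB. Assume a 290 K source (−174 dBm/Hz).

−64.6 dBm

Sensitivity = −174 + 10 log₁₀(B) + NF + SNR_min
= −174 + 77.38 + 11.3 + 20.7
= −64.62 dBm → −64.6 dBm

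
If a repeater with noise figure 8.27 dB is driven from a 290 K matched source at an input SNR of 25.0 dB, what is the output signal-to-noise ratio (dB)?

16.73 dB

By definition F = SNR_in/SNR_out, so in dB: SNR_out = SNR_in − NF
SNR_out = 25.0 − 8.27 = 16.73 dB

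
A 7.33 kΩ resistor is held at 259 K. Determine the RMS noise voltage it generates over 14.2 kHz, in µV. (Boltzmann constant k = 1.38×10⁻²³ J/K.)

V_n = √(4kTRB)
4kTRB = 4 × 1.38×10⁻²³ × 259 × 7.33×10³ × 1.42×10⁴ = 1.49×10⁻¹² V²
V_n = √(1.49×10⁻¹²) = 1.22×10⁻⁶ V = 1.22 µV

1.22 µV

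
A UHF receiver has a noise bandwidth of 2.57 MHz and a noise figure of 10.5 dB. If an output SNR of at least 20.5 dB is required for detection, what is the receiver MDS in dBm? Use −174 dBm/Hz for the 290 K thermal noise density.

Sensitivity = −174 + 10 log₁₀(B) + NF + SNR_min
= −174 + 64.1 + 10.5 + 20.5
= −78.9 dBm → −78.9 dBm

−78.9 dBm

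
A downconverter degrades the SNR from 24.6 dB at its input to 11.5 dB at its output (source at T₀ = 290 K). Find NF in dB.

13.1 dB

NF (dB) = SNR_in(dB) − SNR_out(dB) when the source is at T₀
NF = 24.6 − 11.5 = 13.1 dB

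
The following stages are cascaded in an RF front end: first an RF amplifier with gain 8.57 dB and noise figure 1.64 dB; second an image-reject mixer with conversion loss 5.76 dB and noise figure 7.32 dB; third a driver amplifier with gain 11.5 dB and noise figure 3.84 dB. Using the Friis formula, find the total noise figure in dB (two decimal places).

4.49 dB

Convert to linear (a loss of L dB is a gain of −L dB): F_i = 10^(NF_i/10), G_i = 10^(G_i,dB/10)
  Stage 1: F_1 = 10^(1.64/10) = 1.459, G_1 = 10^(8.57/10) = 7.194
  Stage 2: F_2 = 10^(7.32/10) = 5.395, G_2 = 10^(−5.76/10) = 0.2655
  Stage 3: F_3 = 10^(3.84/10) = 2.421, G_3 = 10^(11.5/10) = 14.13
Friis cascade:
  F = 1.459 + (5.395 − 1)/7.194 + (2.421 − 1)/1.910 = 2.814
NF = 10 log₁₀(2.814) = 4.49 dB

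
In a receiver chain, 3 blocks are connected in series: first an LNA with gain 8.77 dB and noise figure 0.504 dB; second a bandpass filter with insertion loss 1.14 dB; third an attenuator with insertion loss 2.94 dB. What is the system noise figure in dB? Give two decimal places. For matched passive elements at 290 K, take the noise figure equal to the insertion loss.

Convert to linear (a loss of L dB is a gain of −L dB): F_i = 10^(NF_i/10), G_i = 10^(G_i,dB/10)
  Stage 1: F_1 = 10^(0.504/10) = 1.123, G_1 = 10^(8.77/10) = 7.534
  Stage 2: F_2 = 10^(1.14/10) = 1.300, G_2 = 10^(−1.14/10) = 0.7691
  Stage 3: F_3 = 10^(2.94/10) = 1.968, G_3 = 10^(−2.94/10) = 0.5082
Friis cascade:
  F = 1.123 + (1.300 − 1)/7.534 + (1.968 − 1)/5.794 = 1.330
NF = 10 log₁₀(1.330) = 1.24 dB

1.24 dB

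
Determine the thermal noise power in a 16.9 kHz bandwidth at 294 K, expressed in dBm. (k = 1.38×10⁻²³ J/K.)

−131.6 dBm

P_n = kTB = 1.38×10⁻²³ × 294 × 1.69×10⁴ = 6.86×10⁻¹⁷ W
In dBm: 10 log₁₀(6.86×10⁻¹⁷ / 10⁻³) = −131.6 dBm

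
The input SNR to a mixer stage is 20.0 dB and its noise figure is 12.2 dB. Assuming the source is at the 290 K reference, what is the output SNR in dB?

By definition F = SNR_in/SNR_out, so in dB: SNR_out = SNR_in − NF
SNR_out = 20.0 − 12.2 = 7.8 dB

7.8 dB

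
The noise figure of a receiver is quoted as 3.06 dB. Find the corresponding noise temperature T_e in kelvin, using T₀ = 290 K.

F = 10^(3.06/10) = 2.02302
T_e = (F − 1)·T₀ = (2.02302 − 1) × 290 = 297 K

297 K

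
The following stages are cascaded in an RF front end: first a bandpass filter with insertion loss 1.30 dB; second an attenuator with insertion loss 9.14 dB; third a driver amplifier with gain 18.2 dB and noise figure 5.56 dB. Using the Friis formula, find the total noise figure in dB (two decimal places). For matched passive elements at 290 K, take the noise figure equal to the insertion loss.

Convert to linear (a loss of L dB is a gain of −L dB): F_i = 10^(NF_i/10), G_i = 10^(G_i,dB/10)
  Stage 1: F_1 = 10^(1.30/10) = 1.349, G_1 = 10^(−1.30/10) = 0.7413
  Stage 2: F_2 = 10^(9.14/10) = 8.204, G_2 = 10^(−9.14/10) = 0.1219
  Stage 3: F_3 = 10^(5.56/10) = 3.597, G_3 = 10^(18.2/10) = 66.07
Friis cascade:
  F = 1.349 + (8.204 − 1)/0.7413 + (3.597 − 1)/0.09036 = 39.81
NF = 10 log₁₀(39.81) = 16.00 dB

16.00 dB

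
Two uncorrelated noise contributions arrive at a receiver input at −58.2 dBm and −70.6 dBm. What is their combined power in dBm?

Convert to linear, add, convert back:
P₁ = 1.51×10⁻⁹ W, P₂ = 8.71×10⁻¹¹ W
P_tot = 1.60×10⁻⁹ W → 10 log₁₀(P_tot / 10⁻³) = −58.0 dBm

−58.0 dBm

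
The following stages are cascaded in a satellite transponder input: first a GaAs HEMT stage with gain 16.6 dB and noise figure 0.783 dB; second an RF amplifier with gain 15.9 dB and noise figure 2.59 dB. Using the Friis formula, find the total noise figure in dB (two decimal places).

Convert to linear (a loss of L dB is a gain of −L dB): F_i = 10^(NF_i/10), G_i = 10^(G_i,dB/10)
  Stage 1: F_1 = 10^(0.783/10) = 1.198, G_1 = 10^(16.6/10) = 45.71
  Stage 2: F_2 = 10^(2.59/10) = 1.816, G_2 = 10^(15.9/10) = 38.90
Friis cascade:
  F = 1.198 + (1.816 − 1)/45.71 = 1.215
NF = 10 log₁₀(1.215) = 0.85 dB

0.85 dB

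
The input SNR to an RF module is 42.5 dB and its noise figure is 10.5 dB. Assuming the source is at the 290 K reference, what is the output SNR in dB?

32.0 dB

By definition F = SNR_in/SNR_out, so in dB: SNR_out = SNR_in − NF
SNR_out = 42.5 − 10.5 = 32.0 dB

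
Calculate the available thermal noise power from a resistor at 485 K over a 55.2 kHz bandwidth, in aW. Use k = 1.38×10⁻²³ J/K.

369 aW

P_n = kTB = 1.38×10⁻²³ × 485 × 5.52×10⁴ = 3.69×10⁻¹⁶ W = 369 aW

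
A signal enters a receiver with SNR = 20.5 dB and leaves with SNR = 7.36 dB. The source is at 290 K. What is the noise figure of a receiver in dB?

NF (dB) = SNR_in(dB) − SNR_out(dB) when the source is at T₀
NF = 20.5 − 7.36 = 13.14 dB

13.14 dB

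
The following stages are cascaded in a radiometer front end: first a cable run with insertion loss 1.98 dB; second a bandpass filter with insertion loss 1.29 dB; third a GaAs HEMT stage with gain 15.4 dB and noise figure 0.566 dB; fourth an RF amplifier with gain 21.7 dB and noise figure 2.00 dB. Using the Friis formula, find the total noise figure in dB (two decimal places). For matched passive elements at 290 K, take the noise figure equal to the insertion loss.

Convert to linear (a loss of L dB is a gain of −L dB): F_i = 10^(NF_i/10), G_i = 10^(G_i,dB/10)
  Stage 1: F_1 = 10^(1.98/10) = 1.578, G_1 = 10^(−1.98/10) = 0.6339
  Stage 2: F_2 = 10^(1.29/10) = 1.346, G_2 = 10^(−1.29/10) = 0.7430
  Stage 3: F_3 = 10^(0.566/10) = 1.139, G_3 = 10^(15.4/10) = 34.67
  Stage 4: F_4 = 10^(2.00/10) = 1.585, G_4 = 10^(21.7/10) = 147.9
Friis cascade:
  F = 1.578 + (1.346 − 1)/0.6339 + (1.139 − 1)/0.4710 + (1.585 − 1)/16.33 = 2.455
NF = 10 log₁₀(2.455) = 3.90 dB

3.90 dB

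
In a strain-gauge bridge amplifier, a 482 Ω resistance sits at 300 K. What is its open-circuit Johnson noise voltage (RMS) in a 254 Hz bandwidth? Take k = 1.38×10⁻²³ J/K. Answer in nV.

V_n = √(4kTRB)
4kTRB = 4 × 1.38×10⁻²³ × 300 × 4.82×10² × 2.54×10² = 2.03×10⁻¹⁵ V²
V_n = √(2.03×10⁻¹⁵) = 4.50×10⁻⁸ V = 45.0 nV

45.0 nV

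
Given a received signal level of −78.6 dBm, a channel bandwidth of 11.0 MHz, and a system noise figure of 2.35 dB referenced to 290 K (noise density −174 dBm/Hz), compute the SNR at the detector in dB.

Noise floor: N = −174 + 10 log₁₀(B) + NF
10 log₁₀(1.10×10⁷) = 70.41 dB
N = −174 + 70.41 + 2.35 = −101.24 dBm
SNR = P_sig − N = −78.6 − (−101.24) = 22.64 dB → 22.6 dB

22.6 dB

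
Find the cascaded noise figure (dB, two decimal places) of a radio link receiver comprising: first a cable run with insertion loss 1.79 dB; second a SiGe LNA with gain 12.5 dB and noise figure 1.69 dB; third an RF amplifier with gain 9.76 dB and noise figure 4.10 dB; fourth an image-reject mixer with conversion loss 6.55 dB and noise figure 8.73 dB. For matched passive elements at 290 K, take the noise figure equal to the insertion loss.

Convert to linear (a loss of L dB is a gain of −L dB): F_i = 10^(NF_i/10), G_i = 10^(G_i,dB/10)
  Stage 1: F_1 = 10^(1.79/10) = 1.510, G_1 = 10^(−1.79/10) = 0.6622
  Stage 2: F_2 = 10^(1.69/10) = 1.476, G_2 = 10^(12.5/10) = 17.78
  Stage 3: F_3 = 10^(4.10/10) = 2.570, G_3 = 10^(9.76/10) = 9.462
  Stage 4: F_4 = 10^(8.73/10) = 7.464, G_4 = 10^(−6.55/10) = 0.2213
Friis cascade:
  F = 1.510 + (1.476 − 1)/0.6622 + (2.570 − 1)/11.78 + (7.464 − 1)/111.4 = 2.420
NF = 10 log₁₀(2.420) = 3.84 dB

3.84 dB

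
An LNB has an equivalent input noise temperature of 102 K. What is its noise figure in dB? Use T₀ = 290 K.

1.31 dB

F = 1 + T_e/T₀ = 1 + 102/290 = 1.35172
NF = 10 log₁₀(1.35172) = 1.31 dB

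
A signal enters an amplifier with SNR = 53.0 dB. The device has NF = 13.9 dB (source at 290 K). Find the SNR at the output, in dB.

39.1 dB

By definition F = SNR_in/SNR_out, so in dB: SNR_out = SNR_in − NF
SNR_out = 53.0 − 13.9 = 39.1 dB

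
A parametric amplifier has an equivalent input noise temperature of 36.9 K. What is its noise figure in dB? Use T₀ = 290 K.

0.520 dB

F = 1 + T_e/T₀ = 1 + 36.9/290 = 1.12724
NF = 10 log₁₀(1.12724) = 0.520 dB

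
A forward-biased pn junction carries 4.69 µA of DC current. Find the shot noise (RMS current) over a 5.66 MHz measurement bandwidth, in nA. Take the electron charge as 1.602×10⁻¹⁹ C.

2.92 nA

I_n = √(2qI·B)
2qI·B = 2 × 1.602×10⁻¹⁹ × 4.69×10⁻⁶ × 5.66×10⁶ = 8.51×10⁻¹⁸ A²
I_n = √(8.51×10⁻¹⁸) = 2.92×10⁻⁹ A = 2.92 nA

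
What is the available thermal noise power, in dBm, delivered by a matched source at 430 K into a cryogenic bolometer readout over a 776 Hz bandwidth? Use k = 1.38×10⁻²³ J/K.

P_n = kTB = 1.38×10⁻²³ × 430 × 7.76×10² = 4.60×10⁻¹⁸ W
In dBm: 10 log₁₀(4.60×10⁻¹⁸ / 10⁻³) = −143.4 dBm

−143.4 dBm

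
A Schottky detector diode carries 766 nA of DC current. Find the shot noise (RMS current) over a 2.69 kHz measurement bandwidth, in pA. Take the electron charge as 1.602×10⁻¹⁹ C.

I_n = √(2qI·B)
2qI·B = 2 × 1.602×10⁻¹⁹ × 7.66×10⁻⁷ × 2.69×10³ = 6.60×10⁻²² A²
I_n = √(6.60×10⁻²²) = 2.57×10⁻¹¹ A = 25.7 pA

25.7 pA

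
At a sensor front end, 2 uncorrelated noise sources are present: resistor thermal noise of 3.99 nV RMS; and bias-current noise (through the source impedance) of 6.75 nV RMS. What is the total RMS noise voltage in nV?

7.84 nV

Uncorrelated sources add in power (mean-square): V_tot = √(ΣV_i²)
V_tot = √[(3.99×10⁻⁹)² + (6.75×10⁻⁹)²] = 7.84×10⁻⁹ V = 7.84 nV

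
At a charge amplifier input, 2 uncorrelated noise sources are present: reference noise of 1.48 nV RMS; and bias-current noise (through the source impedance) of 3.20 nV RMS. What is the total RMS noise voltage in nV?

3.53 nV

Uncorrelated sources add in power (mean-square): V_tot = √(ΣV_i²)
V_tot = √[(1.48×10⁻⁹)² + (3.20×10⁻⁹)²] = 3.53×10⁻⁹ V = 3.53 nV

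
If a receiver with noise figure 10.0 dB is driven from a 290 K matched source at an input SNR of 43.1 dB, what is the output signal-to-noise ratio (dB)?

33.1 dB

By definition F = SNR_in/SNR_out, so in dB: SNR_out = SNR_in − NF
SNR_out = 43.1 − 10.0 = 33.1 dB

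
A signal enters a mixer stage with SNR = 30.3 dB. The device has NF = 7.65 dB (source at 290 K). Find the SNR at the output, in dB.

22.65 dB

By definition F = SNR_in/SNR_out, so in dB: SNR_out = SNR_in − NF
SNR_out = 30.3 − 7.65 = 22.65 dB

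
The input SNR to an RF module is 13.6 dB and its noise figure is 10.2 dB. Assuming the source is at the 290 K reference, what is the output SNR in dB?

3.4 dB

By definition F = SNR_in/SNR_out, so in dB: SNR_out = SNR_in − NF
SNR_out = 13.6 − 10.2 = 3.4 dB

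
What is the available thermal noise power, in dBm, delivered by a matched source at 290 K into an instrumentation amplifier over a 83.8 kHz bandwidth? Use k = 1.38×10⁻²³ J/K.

−124.7 dBm

P_n = kTB = 1.38×10⁻²³ × 290 × 8.38×10⁴ = 3.35×10⁻¹⁶ W
In dBm: 10 log₁₀(3.35×10⁻¹⁶ / 10⁻³) = −124.7 dBm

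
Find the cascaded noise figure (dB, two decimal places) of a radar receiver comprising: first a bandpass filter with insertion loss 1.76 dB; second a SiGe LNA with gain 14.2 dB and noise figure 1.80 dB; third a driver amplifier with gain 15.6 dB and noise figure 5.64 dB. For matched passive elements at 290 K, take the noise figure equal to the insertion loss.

Convert to linear (a loss of L dB is a gain of −L dB): F_i = 10^(NF_i/10), G_i = 10^(G_i,dB/10)
  Stage 1: F_1 = 10^(1.76/10) = 1.500, G_1 = 10^(−1.76/10) = 0.6668
  Stage 2: F_2 = 10^(1.80/10) = 1.514, G_2 = 10^(14.2/10) = 26.30
  Stage 3: F_3 = 10^(5.64/10) = 3.664, G_3 = 10^(15.6/10) = 36.31
Friis cascade:
  F = 1.500 + (1.514 − 1)/0.6668 + (3.664 − 1)/17.54 = 2.422
NF = 10 log₁₀(2.422) = 3.84 dB

3.84 dB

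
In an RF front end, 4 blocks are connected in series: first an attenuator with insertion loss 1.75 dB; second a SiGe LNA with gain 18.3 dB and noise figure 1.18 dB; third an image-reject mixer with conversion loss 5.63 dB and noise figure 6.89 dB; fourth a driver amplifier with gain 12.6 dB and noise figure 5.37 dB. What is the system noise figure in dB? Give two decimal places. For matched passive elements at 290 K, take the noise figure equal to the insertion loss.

Convert to linear (a loss of L dB is a gain of −L dB): F_i = 10^(NF_i/10), G_i = 10^(G_i,dB/10)
  Stage 1: F_1 = 10^(1.75/10) = 1.496, G_1 = 10^(−1.75/10) = 0.6683
  Stage 2: F_2 = 10^(1.18/10) = 1.312, G_2 = 10^(18.3/10) = 67.61
  Stage 3: F_3 = 10^(6.89/10) = 4.887, G_3 = 10^(−5.63/10) = 0.2735
  Stage 4: F_4 = 10^(5.37/10) = 3.443, G_4 = 10^(12.6/10) = 18.20
Friis cascade:
  F = 1.496 + (1.312 − 1)/0.6683 + (4.887 − 1)/45.19 + (3.443 − 1)/12.36 = 2.247
NF = 10 log₁₀(2.247) = 3.52 dB

3.52 dB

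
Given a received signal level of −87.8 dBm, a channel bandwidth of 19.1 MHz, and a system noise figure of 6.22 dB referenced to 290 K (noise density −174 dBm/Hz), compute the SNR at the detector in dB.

Noise floor: N = −174 + 10 log₁₀(B) + NF
10 log₁₀(1.91×10⁷) = 72.81 dB
N = −174 + 72.81 + 6.22 = −94.97 dBm
SNR = P_sig − N = −87.8 − (−94.97) = 7.17 dB → 7.2 dB

7.2 dB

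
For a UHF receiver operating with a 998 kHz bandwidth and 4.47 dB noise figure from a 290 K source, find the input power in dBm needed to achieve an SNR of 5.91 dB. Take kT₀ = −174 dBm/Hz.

−103.6 dBm

Sensitivity = −174 + 10 log₁₀(B) + NF + SNR_min
= −174 + 59.99 + 4.47 + 5.91
= −103.63 dBm → −103.6 dBm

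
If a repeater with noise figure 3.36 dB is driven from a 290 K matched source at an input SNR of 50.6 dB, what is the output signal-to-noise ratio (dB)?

47.24 dB

By definition F = SNR_in/SNR_out, so in dB: SNR_out = SNR_in − NF
SNR_out = 50.6 − 3.36 = 47.24 dB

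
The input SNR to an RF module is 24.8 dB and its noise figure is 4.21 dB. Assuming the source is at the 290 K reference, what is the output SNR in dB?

By definition F = SNR_in/SNR_out, so in dB: SNR_out = SNR_in − NF
SNR_out = 24.8 − 4.21 = 20.59 dB

20.59 dB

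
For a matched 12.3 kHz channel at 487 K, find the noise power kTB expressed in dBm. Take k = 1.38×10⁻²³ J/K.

−130.8 dBm

P_n = kTB = 1.38×10⁻²³ × 487 × 1.23×10⁴ = 8.27×10⁻¹⁷ W
In dBm: 10 log₁₀(8.27×10⁻¹⁷ / 10⁻³) = −130.8 dBm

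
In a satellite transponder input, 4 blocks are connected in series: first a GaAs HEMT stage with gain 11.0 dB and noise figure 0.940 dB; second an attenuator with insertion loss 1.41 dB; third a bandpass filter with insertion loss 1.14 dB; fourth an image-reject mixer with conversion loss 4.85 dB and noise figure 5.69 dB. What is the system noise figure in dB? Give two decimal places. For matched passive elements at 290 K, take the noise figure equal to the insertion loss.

2.28 dB

Convert to linear (a loss of L dB is a gain of −L dB): F_i = 10^(NF_i/10), G_i = 10^(G_i,dB/10)
  Stage 1: F_1 = 10^(0.940/10) = 1.242, G_1 = 10^(11.0/10) = 12.59
  Stage 2: F_2 = 10^(1.41/10) = 1.384, G_2 = 10^(−1.41/10) = 0.7228
  Stage 3: F_3 = 10^(1.14/10) = 1.300, G_3 = 10^(−1.14/10) = 0.7691
  Stage 4: F_4 = 10^(5.69/10) = 3.707, G_4 = 10^(−4.85/10) = 0.3273
Friis cascade:
  F = 1.242 + (1.384 − 1)/12.59 + (1.300 − 1)/9.099 + (3.707 − 1)/6.998 = 1.692
NF = 10 log₁₀(1.692) = 2.28 dB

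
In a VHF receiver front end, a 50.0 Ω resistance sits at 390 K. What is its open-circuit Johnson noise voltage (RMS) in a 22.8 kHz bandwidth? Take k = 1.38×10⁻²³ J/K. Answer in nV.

V_n = √(4kTRB)
4kTRB = 4 × 1.38×10⁻²³ × 390 × 5.00×10¹ × 2.28×10⁴ = 2.45×10⁻¹⁴ V²
V_n = √(2.45×10⁻¹⁴) = 1.57×10⁻⁷ V = 157 nV

157 nV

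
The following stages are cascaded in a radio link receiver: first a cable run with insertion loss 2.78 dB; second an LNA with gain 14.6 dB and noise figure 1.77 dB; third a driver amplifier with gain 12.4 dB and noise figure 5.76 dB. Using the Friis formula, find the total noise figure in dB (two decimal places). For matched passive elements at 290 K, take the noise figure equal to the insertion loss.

Convert to linear (a loss of L dB is a gain of −L dB): F_i = 10^(NF_i/10), G_i = 10^(G_i,dB/10)
  Stage 1: F_1 = 10^(2.78/10) = 1.897, G_1 = 10^(−2.78/10) = 0.5272
  Stage 2: F_2 = 10^(1.77/10) = 1.503, G_2 = 10^(14.6/10) = 28.84
  Stage 3: F_3 = 10^(5.76/10) = 3.767, G_3 = 10^(12.4/10) = 17.38
Friis cascade:
  F = 1.897 + (1.503 − 1)/0.5272 + (3.767 − 1)/15.21 = 3.033
NF = 10 log₁₀(3.033) = 4.82 dB

4.82 dB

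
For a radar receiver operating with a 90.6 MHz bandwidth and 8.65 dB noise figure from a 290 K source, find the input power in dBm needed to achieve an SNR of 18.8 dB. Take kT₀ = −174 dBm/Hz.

−67.0 dBm

Sensitivity = −174 + 10 log₁₀(B) + NF + SNR_min
= −174 + 79.57 + 8.65 + 18.8
= −66.98 dBm → −67.0 dBm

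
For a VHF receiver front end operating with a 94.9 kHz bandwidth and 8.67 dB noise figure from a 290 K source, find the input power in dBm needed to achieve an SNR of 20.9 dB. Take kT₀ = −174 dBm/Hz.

−94.7 dBm

Sensitivity = −174 + 10 log₁₀(B) + NF + SNR_min
= −174 + 49.77 + 8.67 + 20.9
= −94.66 dBm → −94.7 dBm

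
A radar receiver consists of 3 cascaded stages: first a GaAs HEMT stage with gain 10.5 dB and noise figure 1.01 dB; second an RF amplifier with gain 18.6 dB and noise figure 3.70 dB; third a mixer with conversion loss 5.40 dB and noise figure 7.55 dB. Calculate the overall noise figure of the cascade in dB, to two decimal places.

Convert to linear (a loss of L dB is a gain of −L dB): F_i = 10^(NF_i/10), G_i = 10^(G_i,dB/10)
  Stage 1: F_1 = 10^(1.01/10) = 1.262, G_1 = 10^(10.5/10) = 11.22
  Stage 2: F_2 = 10^(3.70/10) = 2.344, G_2 = 10^(18.6/10) = 72.44
  Stage 3: F_3 = 10^(7.55/10) = 5.689, G_3 = 10^(−5.40/10) = 0.2884
Friis cascade:
  F = 1.262 + (2.344 − 1)/11.22 + (5.689 − 1)/812.8 = 1.387
NF = 10 log₁₀(1.387) = 1.42 dB

1.42 dB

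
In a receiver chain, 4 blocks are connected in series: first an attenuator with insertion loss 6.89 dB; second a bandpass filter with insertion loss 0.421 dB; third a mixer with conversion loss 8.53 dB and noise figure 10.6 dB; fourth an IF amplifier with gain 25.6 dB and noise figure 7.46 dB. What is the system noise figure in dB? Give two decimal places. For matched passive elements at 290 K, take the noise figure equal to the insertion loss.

Convert to linear (a loss of L dB is a gain of −L dB): F_i = 10^(NF_i/10), G_i = 10^(G_i,dB/10)
  Stage 1: F_1 = 10^(6.89/10) = 4.887, G_1 = 10^(−6.89/10) = 0.2046
  Stage 2: F_2 = 10^(0.421/10) = 1.102, G_2 = 10^(−0.421/10) = 0.9076
  Stage 3: F_3 = 10^(10.6/10) = 11.48, G_3 = 10^(−8.53/10) = 0.1403
  Stage 4: F_4 = 10^(7.46/10) = 5.572, G_4 = 10^(25.6/10) = 363.1
Friis cascade:
  F = 4.887 + (1.102 − 1)/0.2046 + (11.48 − 1)/0.1857 + (5.572 − 1)/0.02606 = 237.3
NF = 10 log₁₀(237.3) = 23.75 dB

23.75 dB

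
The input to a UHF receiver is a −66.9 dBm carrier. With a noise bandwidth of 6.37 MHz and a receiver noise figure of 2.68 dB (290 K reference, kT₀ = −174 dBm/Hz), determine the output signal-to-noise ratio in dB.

Noise floor: N = −174 + 10 log₁₀(B) + NF
10 log₁₀(6.37×10⁶) = 68.04 dB
N = −174 + 68.04 + 2.68 = −103.28 dBm
SNR = P_sig − N = −66.9 − (−103.28) = 36.38 dB → 36.4 dB

36.4 dB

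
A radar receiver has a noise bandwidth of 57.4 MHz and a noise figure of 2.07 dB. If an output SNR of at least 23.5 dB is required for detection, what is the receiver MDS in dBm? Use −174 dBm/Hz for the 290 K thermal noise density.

Sensitivity = −174 + 10 log₁₀(B) + NF + SNR_min
= −174 + 77.59 + 2.07 + 23.5
= −70.84 dBm → −70.8 dBm

−70.8 dBm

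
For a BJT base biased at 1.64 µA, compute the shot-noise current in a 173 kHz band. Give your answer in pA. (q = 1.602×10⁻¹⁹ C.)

I_n = √(2qI·B)
2qI·B = 2 × 1.602×10⁻¹⁹ × 1.64×10⁻⁶ × 1.73×10⁵ = 9.09×10⁻²⁰ A²
I_n = √(9.09×10⁻²⁰) = 3.02×10⁻¹⁰ A = 302 pA

302 pA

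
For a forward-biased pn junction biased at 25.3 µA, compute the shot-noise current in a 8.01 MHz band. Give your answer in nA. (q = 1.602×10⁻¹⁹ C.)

8.06 nA

I_n = √(2qI·B)
2qI·B = 2 × 1.602×10⁻¹⁹ × 2.53×10⁻⁵ × 8.01×10⁶ = 6.49×10⁻¹⁷ A²
I_n = √(6.49×10⁻¹⁷) = 8.06×10⁻⁹ A = 8.06 nA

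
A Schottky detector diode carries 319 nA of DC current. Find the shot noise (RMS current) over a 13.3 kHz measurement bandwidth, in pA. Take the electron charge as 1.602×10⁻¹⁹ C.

36.9 pA

I_n = √(2qI·B)
2qI·B = 2 × 1.602×10⁻¹⁹ × 3.19×10⁻⁷ × 1.33×10⁴ = 1.36×10⁻²¹ A²
I_n = √(1.36×10⁻²¹) = 3.69×10⁻¹¹ A = 36.9 pA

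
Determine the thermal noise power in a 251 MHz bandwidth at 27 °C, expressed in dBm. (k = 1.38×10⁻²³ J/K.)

−89.8 dBm

T = 27 °C + 273.15 = 300.15 K
P_n = kTB = 1.38×10⁻²³ × 300.15 × 2.51×10⁸ = 1.04×10⁻¹² W
In dBm: 10 log₁₀(1.04×10⁻¹² / 10⁻³) = −89.8 dBm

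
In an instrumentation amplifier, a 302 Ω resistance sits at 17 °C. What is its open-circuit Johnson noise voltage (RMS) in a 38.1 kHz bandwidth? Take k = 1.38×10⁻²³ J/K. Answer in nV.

429 nV

T = 17 °C + 273.15 = 290.15 K
V_n = √(4kTRB)
4kTRB = 4 × 1.38×10⁻²³ × 290.15 × 3.02×10² × 3.81×10⁴ = 1.84×10⁻¹³ V²
V_n = √(1.84×10⁻¹³) = 4.29×10⁻⁷ V = 429 nV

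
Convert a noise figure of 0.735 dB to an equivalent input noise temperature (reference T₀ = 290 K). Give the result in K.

F = 10^(0.735/10) = 1.1844
T_e = (F − 1)·T₀ = (1.1844 − 1) × 290 = 53.5 K

53.5 K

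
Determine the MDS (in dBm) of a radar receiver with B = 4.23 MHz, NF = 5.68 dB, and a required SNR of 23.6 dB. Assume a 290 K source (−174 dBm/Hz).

Sensitivity = −174 + 10 log₁₀(B) + NF + SNR_min
= −174 + 66.26 + 5.68 + 23.6
= −78.46 dBm → −78.5 dBm

−78.5 dBm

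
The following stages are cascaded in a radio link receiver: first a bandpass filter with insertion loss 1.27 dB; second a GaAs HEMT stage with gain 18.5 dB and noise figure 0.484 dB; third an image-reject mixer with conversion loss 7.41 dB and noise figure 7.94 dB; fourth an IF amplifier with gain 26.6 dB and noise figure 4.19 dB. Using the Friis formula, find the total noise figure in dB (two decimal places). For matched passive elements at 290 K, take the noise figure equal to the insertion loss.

2.47 dB

Convert to linear (a loss of L dB is a gain of −L dB): F_i = 10^(NF_i/10), G_i = 10^(G_i,dB/10)
  Stage 1: F_1 = 10^(1.27/10) = 1.340, G_1 = 10^(−1.27/10) = 0.7464
  Stage 2: F_2 = 10^(0.484/10) = 1.118, G_2 = 10^(18.5/10) = 70.79
  Stage 3: F_3 = 10^(7.94/10) = 6.223, G_3 = 10^(−7.41/10) = 0.1816
  Stage 4: F_4 = 10^(4.19/10) = 2.624, G_4 = 10^(26.6/10) = 457.1
Friis cascade:
  F = 1.340 + (1.118 − 1)/0.7464 + (6.223 − 1)/52.84 + (2.624 − 1)/9.594 = 1.766
NF = 10 log₁₀(1.766) = 2.47 dB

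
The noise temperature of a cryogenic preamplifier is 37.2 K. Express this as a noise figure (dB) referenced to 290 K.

F = 1 + T_e/T₀ = 1 + 37.2/290 = 1.12828
NF = 10 log₁₀(1.12828) = 0.524 dB

0.524 dB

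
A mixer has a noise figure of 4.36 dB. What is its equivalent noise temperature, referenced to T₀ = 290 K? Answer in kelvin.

F = 10^(4.36/10) = 2.72898
T_e = (F − 1)·T₀ = (2.72898 − 1) × 290 = 501 K

501 K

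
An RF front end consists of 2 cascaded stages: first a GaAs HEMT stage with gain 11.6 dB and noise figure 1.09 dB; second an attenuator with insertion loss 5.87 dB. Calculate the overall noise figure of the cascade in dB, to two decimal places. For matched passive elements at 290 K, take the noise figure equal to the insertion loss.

Convert to linear (a loss of L dB is a gain of −L dB): F_i = 10^(NF_i/10), G_i = 10^(G_i,dB/10)
  Stage 1: F_1 = 10^(1.09/10) = 1.285, G_1 = 10^(11.6/10) = 14.45
  Stage 2: F_2 = 10^(5.87/10) = 3.864, G_2 = 10^(−5.87/10) = 0.2588
Friis cascade:
  F = 1.285 + (3.864 − 1)/14.45 = 1.483
NF = 10 log₁₀(1.483) = 1.71 dB

1.71 dB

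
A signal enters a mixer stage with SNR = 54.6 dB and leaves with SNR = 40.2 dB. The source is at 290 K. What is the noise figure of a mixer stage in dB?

14.4 dB

NF (dB) = SNR_in(dB) − SNR_out(dB) when the source is at T₀
NF = 54.6 − 40.2 = 14.4 dB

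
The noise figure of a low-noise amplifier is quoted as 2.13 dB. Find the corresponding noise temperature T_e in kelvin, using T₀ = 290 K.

184 K

F = 10^(2.13/10) = 1.63305
T_e = (F − 1)·T₀ = (1.63305 − 1) × 290 = 184 K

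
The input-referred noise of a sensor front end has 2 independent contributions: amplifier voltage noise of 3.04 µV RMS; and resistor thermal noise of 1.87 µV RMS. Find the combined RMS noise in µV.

Uncorrelated sources add in power (mean-square): V_tot = √(ΣV_i²)
V_tot = √[(3.04×10⁻⁶)² + (1.87×10⁻⁶)²] = 3.57×10⁻⁶ V = 3.57 µV

3.57 µV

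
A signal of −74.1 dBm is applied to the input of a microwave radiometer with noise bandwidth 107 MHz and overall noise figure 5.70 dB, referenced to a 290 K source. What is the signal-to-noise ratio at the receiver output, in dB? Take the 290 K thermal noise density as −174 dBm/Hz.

13.9 dB

Noise floor: N = −174 + 10 log₁₀(B) + NF
10 log₁₀(1.07×10⁸) = 80.29 dB
N = −174 + 80.29 + 5.70 = −88.01 dBm
SNR = P_sig − N = −74.1 − (−88.01) = 13.91 dB → 13.9 dB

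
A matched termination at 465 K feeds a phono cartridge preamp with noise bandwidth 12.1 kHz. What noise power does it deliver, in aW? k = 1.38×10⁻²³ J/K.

P_n = kTB = 1.38×10⁻²³ × 465 × 1.21×10⁴ = 7.76×10⁻¹⁷ W = 77.6 aW

77.6 aW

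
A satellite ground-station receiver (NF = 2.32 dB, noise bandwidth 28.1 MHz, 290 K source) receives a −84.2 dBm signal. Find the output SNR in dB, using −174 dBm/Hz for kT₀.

Noise floor: N = −174 + 10 log₁₀(B) + NF
10 log₁₀(2.81×10⁷) = 74.49 dB
N = −174 + 74.49 + 2.32 = −97.19 dBm
SNR = P_sig − N = −84.2 − (−97.19) = 12.99 dB → 13.0 dB

13.0 dB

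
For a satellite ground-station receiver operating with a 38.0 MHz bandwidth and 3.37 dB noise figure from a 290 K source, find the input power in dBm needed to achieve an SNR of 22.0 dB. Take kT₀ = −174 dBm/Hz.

Sensitivity = −174 + 10 log₁₀(B) + NF + SNR_min
= −174 + 75.8 + 3.37 + 22.0
= −72.83 dBm → −72.8 dBm

−72.8 dBm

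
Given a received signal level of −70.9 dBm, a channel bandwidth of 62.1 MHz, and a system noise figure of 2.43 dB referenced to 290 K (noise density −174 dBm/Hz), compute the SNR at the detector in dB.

Noise floor: N = −174 + 10 log₁₀(B) + NF
10 log₁₀(6.21×10⁷) = 77.93 dB
N = −174 + 77.93 + 2.43 = −93.64 dBm
SNR = P_sig − N = −70.9 − (−93.64) = 22.74 dB → 22.7 dB

22.7 dB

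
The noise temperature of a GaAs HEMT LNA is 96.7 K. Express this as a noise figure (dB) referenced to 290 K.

1.25 dB

F = 1 + T_e/T₀ = 1 + 96.7/290 = 1.33345
NF = 10 log₁₀(1.33345) = 1.25 dB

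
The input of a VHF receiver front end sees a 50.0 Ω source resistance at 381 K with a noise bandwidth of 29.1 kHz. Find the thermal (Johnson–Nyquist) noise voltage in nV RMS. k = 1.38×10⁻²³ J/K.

V_n = √(4kTRB)
4kTRB = 4 × 1.38×10⁻²³ × 381 × 5.00×10¹ × 2.91×10⁴ = 3.06×10⁻¹⁴ V²
V_n = √(3.06×10⁻¹⁴) = 1.75×10⁻⁷ V = 175 nV

175 nV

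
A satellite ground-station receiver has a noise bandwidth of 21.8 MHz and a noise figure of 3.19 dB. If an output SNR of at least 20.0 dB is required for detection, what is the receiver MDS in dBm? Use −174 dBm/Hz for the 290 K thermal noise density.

Sensitivity = −174 + 10 log₁₀(B) + NF + SNR_min
= −174 + 73.38 + 3.19 + 20.0
= −77.43 dBm → −77.4 dBm

−77.4 dBm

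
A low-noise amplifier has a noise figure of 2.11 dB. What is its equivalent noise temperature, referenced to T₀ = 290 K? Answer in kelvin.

F = 10^(2.11/10) = 1.62555
T_e = (F − 1)·T₀ = (1.62555 − 1) × 290 = 181 K

181 K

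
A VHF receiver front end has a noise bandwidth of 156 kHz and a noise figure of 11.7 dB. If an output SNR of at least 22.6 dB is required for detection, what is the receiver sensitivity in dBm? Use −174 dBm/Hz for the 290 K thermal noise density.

−87.8 dBm

Sensitivity = −174 + 10 log₁₀(B) + NF + SNR_min
= −174 + 51.93 + 11.7 + 22.6
= −87.77 dBm → −87.8 dBm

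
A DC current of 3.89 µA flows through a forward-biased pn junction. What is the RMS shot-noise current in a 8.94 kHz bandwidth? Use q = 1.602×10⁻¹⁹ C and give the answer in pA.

106 pA

I_n = √(2qI·B)
2qI·B = 2 × 1.602×10⁻¹⁹ × 3.89×10⁻⁶ × 8.94×10³ = 1.11×10⁻²⁰ A²
I_n = √(1.11×10⁻²⁰) = 1.06×10⁻¹⁰ A = 106 pA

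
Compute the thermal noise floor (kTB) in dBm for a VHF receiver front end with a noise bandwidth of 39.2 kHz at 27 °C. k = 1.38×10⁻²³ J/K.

T = 27 °C + 273.15 = 300.15 K
P_n = kTB = 1.38×10⁻²³ × 300.15 × 3.92×10⁴ = 1.62×10⁻¹⁶ W
In dBm: 10 log₁₀(1.62×10⁻¹⁶ / 10⁻³) = −127.9 dBm

−127.9 dBm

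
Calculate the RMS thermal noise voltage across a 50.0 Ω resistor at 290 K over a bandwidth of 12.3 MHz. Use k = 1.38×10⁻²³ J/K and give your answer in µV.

V_n = √(4kTRB)
4kTRB = 4 × 1.38×10⁻²³ × 290 × 5.00×10¹ × 1.23×10⁷ = 9.84×10⁻¹² V²
V_n = √(9.84×10⁻¹²) = 3.14×10⁻⁶ V = 3.14 µV

3.14 µV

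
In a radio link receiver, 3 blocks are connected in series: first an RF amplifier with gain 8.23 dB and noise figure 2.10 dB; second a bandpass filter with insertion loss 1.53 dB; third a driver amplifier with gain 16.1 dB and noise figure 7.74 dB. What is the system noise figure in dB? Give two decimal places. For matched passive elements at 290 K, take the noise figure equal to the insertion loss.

Convert to linear (a loss of L dB is a gain of −L dB): F_i = 10^(NF_i/10), G_i = 10^(G_i,dB/10)
  Stage 1: F_1 = 10^(2.10/10) = 1.622, G_1 = 10^(8.23/10) = 6.653
  Stage 2: F_2 = 10^(1.53/10) = 1.422, G_2 = 10^(−1.53/10) = 0.7031
  Stage 3: F_3 = 10^(7.74/10) = 5.943, G_3 = 10^(16.1/10) = 40.74
Friis cascade:
  F = 1.622 + (1.422 − 1)/6.653 + (5.943 − 1)/4.677 = 2.742
NF = 10 log₁₀(2.742) = 4.38 dB

4.38 dB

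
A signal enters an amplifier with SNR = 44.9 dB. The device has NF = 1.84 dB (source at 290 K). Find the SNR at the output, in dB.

43.06 dB

By definition F = SNR_in/SNR_out, so in dB: SNR_out = SNR_in − NF
SNR_out = 44.9 − 1.84 = 43.06 dB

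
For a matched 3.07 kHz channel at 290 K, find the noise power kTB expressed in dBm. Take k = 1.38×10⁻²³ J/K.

P_n = kTB = 1.38×10⁻²³ × 290 × 3.07×10³ = 1.23×10⁻¹⁷ W
In dBm: 10 log₁₀(1.23×10⁻¹⁷ / 10⁻³) = −139.1 dBm

−139.1 dBm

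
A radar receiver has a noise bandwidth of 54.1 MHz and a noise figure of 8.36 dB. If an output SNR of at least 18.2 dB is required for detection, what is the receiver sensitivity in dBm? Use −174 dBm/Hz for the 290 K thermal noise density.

−70.1 dBm

Sensitivity = −174 + 10 log₁₀(B) + NF + SNR_min
= −174 + 77.33 + 8.36 + 18.2
= −70.11 dBm → −70.1 dBm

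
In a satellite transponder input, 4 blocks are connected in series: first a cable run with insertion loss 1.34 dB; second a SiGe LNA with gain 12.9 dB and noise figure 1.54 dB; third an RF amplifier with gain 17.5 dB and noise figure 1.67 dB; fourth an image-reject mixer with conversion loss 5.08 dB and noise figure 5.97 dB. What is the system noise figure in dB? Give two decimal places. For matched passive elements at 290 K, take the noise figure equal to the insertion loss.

Convert to linear (a loss of L dB is a gain of −L dB): F_i = 10^(NF_i/10), G_i = 10^(G_i,dB/10)
  Stage 1: F_1 = 10^(1.34/10) = 1.361, G_1 = 10^(−1.34/10) = 0.7345
  Stage 2: F_2 = 10^(1.54/10) = 1.426, G_2 = 10^(12.9/10) = 19.50
  Stage 3: F_3 = 10^(1.67/10) = 1.469, G_3 = 10^(17.5/10) = 56.23
  Stage 4: F_4 = 10^(5.97/10) = 3.954, G_4 = 10^(−5.08/10) = 0.3105
Friis cascade:
  F = 1.361 + (1.426 − 1)/0.7345 + (1.469 − 1)/14.32 + (3.954 − 1)/805.4 = 1.977
NF = 10 log₁₀(1.977) = 2.96 dB

2.96 dB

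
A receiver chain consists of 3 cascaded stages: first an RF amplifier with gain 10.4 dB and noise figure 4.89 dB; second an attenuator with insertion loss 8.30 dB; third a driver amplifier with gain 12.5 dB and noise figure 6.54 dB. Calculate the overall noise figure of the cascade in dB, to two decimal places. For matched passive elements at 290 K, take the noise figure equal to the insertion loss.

Convert to linear (a loss of L dB is a gain of −L dB): F_i = 10^(NF_i/10), G_i = 10^(G_i,dB/10)
  Stage 1: F_1 = 10^(4.89/10) = 3.083, G_1 = 10^(10.4/10) = 10.96
  Stage 2: F_2 = 10^(8.30/10) = 6.761, G_2 = 10^(−8.30/10) = 0.1479
  Stage 3: F_3 = 10^(6.54/10) = 4.508, G_3 = 10^(12.5/10) = 17.78
Friis cascade:
  F = 3.083 + (6.761 − 1)/10.96 + (4.508 − 1)/1.622 = 5.772
NF = 10 log₁₀(5.772) = 7.61 dB

7.61 dB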